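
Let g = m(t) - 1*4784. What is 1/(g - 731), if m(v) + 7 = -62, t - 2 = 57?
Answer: -1/5584 ≈ -0.00017908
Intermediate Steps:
t = 59 (t = 2 + 57 = 59)
m(v) = -69 (m(v) = -7 - 62 = -69)
g = -4853 (g = -69 - 1*4784 = -69 - 4784 = -4853)
1/(g - 731) = 1/(-4853 - 731) = 1/(-5584) = -1/5584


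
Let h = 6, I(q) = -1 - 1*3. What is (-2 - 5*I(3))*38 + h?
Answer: 690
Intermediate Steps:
I(q) = -4 (I(q) = -1 - 3 = -4)
(-2 - 5*I(3))*38 + h = (-2 - 5*(-4))*38 + 6 = (-2 + 20)*38 + 6 = 18*38 + 6 = 684 + 6 = 690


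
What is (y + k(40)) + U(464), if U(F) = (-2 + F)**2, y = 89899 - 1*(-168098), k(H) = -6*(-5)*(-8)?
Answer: 471201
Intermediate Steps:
k(H) = -240 (k(H) = 30*(-8) = -240)
y = 257997 (y = 89899 + 168098 = 257997)
(y + k(40)) + U(464) = (257997 - 240) + (-2 + 464)**2 = 257757 + 462**2 = 257757 + 213444 = 471201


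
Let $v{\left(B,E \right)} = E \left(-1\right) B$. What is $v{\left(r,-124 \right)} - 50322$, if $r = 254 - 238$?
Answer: $-48338$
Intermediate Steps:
$r = 16$
$v{\left(B,E \right)} = - B E$ ($v{\left(B,E \right)} = - E B = - B E$)
$v{\left(r,-124 \right)} - 50322 = \left(-1\right) 16 \left(-124\right) - 50322 = 1984 - 50322 = -48338$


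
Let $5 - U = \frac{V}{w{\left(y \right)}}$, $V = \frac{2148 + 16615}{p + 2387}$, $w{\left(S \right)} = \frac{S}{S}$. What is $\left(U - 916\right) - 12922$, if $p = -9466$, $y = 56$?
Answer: $- \frac{97905044}{7079} \approx -13830.0$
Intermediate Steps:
$w{\left(S \right)} = 1$
$V = - \frac{18763}{7079}$ ($V = \frac{2148 + 16615}{-9466 + 2387} = \frac{18763}{-7079} = 18763 \left(- \frac{1}{7079}\right) = - \frac{18763}{7079} \approx -2.6505$)
$U = \frac{54158}{7079}$ ($U = 5 - - \frac{18763}{7079 \cdot 1} = 5 - \left(- \frac{18763}{7079}\right) 1 = 5 - - \frac{18763}{7079} = 5 + \frac{18763}{7079} = \frac{54158}{7079} \approx 7.6505$)
$\left(U - 916\right) - 12922 = \left(\frac{54158}{7079} - 916\right) - 12922 = - \frac{6430206}{7079} - 12922 = - \frac{97905044}{7079}$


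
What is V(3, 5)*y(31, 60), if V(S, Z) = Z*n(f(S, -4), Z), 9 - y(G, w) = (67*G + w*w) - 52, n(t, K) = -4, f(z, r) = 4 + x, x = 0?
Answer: 112320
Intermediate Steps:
f(z, r) = 4 (f(z, r) = 4 + 0 = 4)
y(G, w) = 61 - w² - 67*G (y(G, w) = 9 - ((67*G + w*w) - 52) = 9 - ((67*G + w²) - 52) = 9 - ((w² + 67*G) - 52) = 9 - (-52 + w² + 67*G) = 9 + (52 - w² - 67*G) = 61 - w² - 67*G)
V(S, Z) = -4*Z (V(S, Z) = Z*(-4) = -4*Z)
V(3, 5)*y(31, 60) = (-4*5)*(61 - 1*60² - 67*31) = -20*(61 - 1*3600 - 2077) = -20*(61 - 3600 - 2077) = -20*(-5616) = 112320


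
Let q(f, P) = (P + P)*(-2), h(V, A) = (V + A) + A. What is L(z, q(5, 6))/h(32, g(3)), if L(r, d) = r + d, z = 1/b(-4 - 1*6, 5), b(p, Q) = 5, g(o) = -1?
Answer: -119/150 ≈ -0.79333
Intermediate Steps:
h(V, A) = V + 2*A (h(V, A) = (A + V) + A = V + 2*A)
q(f, P) = -4*P (q(f, P) = (2*P)*(-2) = -4*P)
z = 1/5 ≈ 0.20000
L(r, d) = d + r
L(z, q(5, 6))/h(32, g(3)) = (-4*6 + 1/5)/(32 + 2*(-1)) = (-24 + 1/5)/(32 - 2) = -119/5/30 = -119/5*1/30 = -119/150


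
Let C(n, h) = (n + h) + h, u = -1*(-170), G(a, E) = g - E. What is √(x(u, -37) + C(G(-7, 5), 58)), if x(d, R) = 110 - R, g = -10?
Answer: 2*√62 ≈ 15.748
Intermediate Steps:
G(a, E) = -10 - E
u = 170
C(n, h) = n + 2*h (C(n, h) = (h + n) + h = n + 2*h)
√(x(u, -37) + C(G(-7, 5), 58)) = √((110 - 1*(-37)) + ((-10 - 1*5) + 2*58)) = √((110 + 37) + ((-10 - 5) + 116)) = √(147 + (-15 + 116)) = √(147 + 101) = √248 = 2*√62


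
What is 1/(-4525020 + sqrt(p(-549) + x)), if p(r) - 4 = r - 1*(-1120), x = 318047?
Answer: -2262510/10237902840889 - sqrt(318622)/20475805681778 ≈ -2.2102e-7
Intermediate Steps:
p(r) = 1124 + r (p(r) = 4 + (r - 1*(-1120)) = 4 + (r + 1120) = 4 + (1120 + r) = 1124 + r)
1/(-4525020 + sqrt(p(-549) + x)) = 1/(-4525020 + sqrt((1124 - 549) + 318047)) = 1/(-4525020 + sqrt(575 + 318047)) = 1/(-4525020 + sqrt(318622))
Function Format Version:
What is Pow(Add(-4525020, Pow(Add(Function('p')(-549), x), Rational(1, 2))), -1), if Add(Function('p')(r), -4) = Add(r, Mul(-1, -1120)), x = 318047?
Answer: Add(Rational(-2262510, 10237902840889), Mul(Rational(-1, 20475805681778), Pow(318622, Rational(1, 2)))) ≈ -2.2102e-7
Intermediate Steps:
Function('p')(r) = Add(1124, r) (Function('p')(r) = Add(4, Add(r, Mul(-1, -1120))) = Add(4, Add(r, 1120)) = Add(4, Add(1120, r)) = Add(1124, r))
Pow(Add(-4525020, Pow(Add(Function('p')(-549), x), Rational(1, 2))), -1) = Pow(Add(-4525020, Pow(Add(Add(1124, -549), 318047), Rational(1, 2))), -1) = Pow(Add(-4525020, Pow(Add(575, 318047), Rational(1, 2))), -1) = Pow(Add(-4525020, Pow(318622, Rational(1, 2))), -1)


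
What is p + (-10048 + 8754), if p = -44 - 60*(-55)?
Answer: 1962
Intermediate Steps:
p = 3256 (p = -44 + 3300 = 3256)
p + (-10048 + 8754) = 3256 + (-10048 + 8754) = 3256 - 1294 = 1962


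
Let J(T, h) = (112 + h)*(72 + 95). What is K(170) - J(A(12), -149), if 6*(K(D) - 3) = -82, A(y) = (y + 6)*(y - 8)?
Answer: 18505/3 ≈ 6168.3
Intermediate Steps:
A(y) = (-8 + y)*(6 + y) (A(y) = (6 + y)*(-8 + y) = (-8 + y)*(6 + y))
J(T, h) = 18704 + 167*h (J(T, h) = (112 + h)*167 = 18704 + 167*h)
K(D) = -32/3 (K(D) = 3 + (1/6)*(-82) = 3 - 41/3 = -32/3)
K(170) - J(A(12), -149) = -32/3 - (18704 + 167*(-149)) = -32/3 - (18704 - 24883) = -32/3 - 1*(-6179) = -32/3 + 6179 = 18505/3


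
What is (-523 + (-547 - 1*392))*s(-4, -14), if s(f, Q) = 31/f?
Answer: 22661/2 ≈ 11331.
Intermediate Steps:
(-523 + (-547 - 1*392))*s(-4, -14) = (-523 + (-547 - 1*392))*(31/(-4)) = (-523 + (-547 - 392))*(31*(-¼)) = (-523 - 939)*(-31/4) = -1462*(-31/4) = 22661/2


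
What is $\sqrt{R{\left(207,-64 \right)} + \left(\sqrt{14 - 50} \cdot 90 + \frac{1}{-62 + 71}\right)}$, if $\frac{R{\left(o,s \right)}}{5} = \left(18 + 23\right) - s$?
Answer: $\frac{\sqrt{4726 + 4860 i}}{3} \approx 25.282 + 10.68 i$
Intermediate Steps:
$R{\left(o,s \right)} = 205 - 5 s$ ($R{\left(o,s \right)} = 5 \left(\left(18 + 23\right) - s\right) = 5 \left(41 - s\right) = 205 - 5 s$)
$\sqrt{R{\left(207,-64 \right)} + \left(\sqrt{14 - 50} \cdot 90 + \frac{1}{-62 + 71}\right)} = \sqrt{\left(205 - -320\right) + \left(\sqrt{14 - 50} \cdot 90 + \frac{1}{-62 + 71}\right)} = \sqrt{\left(205 + 320\right) + \left(\sqrt{-36} \cdot 90 + \frac{1}{9}\right)} = \sqrt{525 + \left(6 i 90 + \frac{1}{9}\right)} = \sqrt{525 + \left(540 i + \frac{1}{9}\right)} = \sqrt{525 + \left(\frac{1}{9} + 540 i\right)} = \sqrt{\frac{4726}{9} + 540 i}$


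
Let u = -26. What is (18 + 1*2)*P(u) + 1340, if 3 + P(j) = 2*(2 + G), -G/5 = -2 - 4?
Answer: 2560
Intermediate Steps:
G = 30 (G = -5*(-2 - 4) = -5*(-6) = 30)
P(j) = 61 (P(j) = -3 + 2*(2 + 30) = -3 + 2*32 = -3 + 64 = 61)
(18 + 1*2)*P(u) + 1340 = (18 + 1*2)*61 + 1340 = (18 + 2)*61 + 1340 = 20*61 + 1340 = 1220 + 1340 = 2560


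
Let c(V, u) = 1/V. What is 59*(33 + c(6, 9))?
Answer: 11741/6 ≈ 1956.8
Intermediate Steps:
59*(33 + c(6, 9)) = 59*(33 + 1/6) = 59*(33 + ⅙) = 59*(199/6) = 11741/6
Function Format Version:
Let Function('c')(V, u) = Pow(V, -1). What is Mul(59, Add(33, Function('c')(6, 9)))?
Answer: Rational(11741, 6) ≈ 1956.8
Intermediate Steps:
Mul(59, Add(33, Function('c')(6, 9))) = Mul(59, Add(33, Pow(6, -1))) = Mul(59, Add(33, Rational(1, 6))) = Mul(59, Rational(199, 6)) = Rational(11741, 6)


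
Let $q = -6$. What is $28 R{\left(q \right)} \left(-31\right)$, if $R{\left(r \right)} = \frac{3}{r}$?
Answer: $434$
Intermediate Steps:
$28 R{\left(q \right)} \left(-31\right) = 28 \frac{3}{-6} \left(-31\right) = 28 \cdot 3 \left(- \frac{1}{6}\right) \left(-31\right) = 28 \left(- \frac{1}{2}\right) \left(-31\right) = \left(-14\right) \left(-31\right) = 434$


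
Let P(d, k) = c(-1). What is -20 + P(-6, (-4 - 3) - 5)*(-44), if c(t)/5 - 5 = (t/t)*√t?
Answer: -1120 - 220*I ≈ -1120.0 - 220.0*I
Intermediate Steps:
c(t) = 25 + 5*√t (c(t) = 25 + 5*((t/t)*√t) = 25 + 5*(1*√t) = 25 + 5*√t)
P(d, k) = 25 + 5*I (P(d, k) = 25 + 5*√(-1) = 25 + 5*I)
-20 + P(-6, (-4 - 3) - 5)*(-44) = -20 + (25 + 5*I)*(-44) = -20 + (-1100 - 220*I) = -1120 - 220*I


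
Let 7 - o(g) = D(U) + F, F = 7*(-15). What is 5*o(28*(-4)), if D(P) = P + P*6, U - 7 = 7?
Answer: 70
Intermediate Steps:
U = 14 (U = 7 + 7 = 14)
D(P) = 7*P (D(P) = P + 6*P = 7*P)
F = -105
o(g) = 14 (o(g) = 7 - (7*14 - 105) = 7 - (98 - 105) = 7 - 1*(-7) = 7 + 7 = 14)
5*o(28*(-4)) = 5*14 = 70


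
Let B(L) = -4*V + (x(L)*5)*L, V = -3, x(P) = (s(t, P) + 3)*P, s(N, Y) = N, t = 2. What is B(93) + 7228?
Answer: 223465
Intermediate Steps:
x(P) = 5*P (x(P) = (2 + 3)*P = 5*P)
B(L) = 12 + 25*L**2 (B(L) = -4*(-3) + ((5*L)*5)*L = 12 + (25*L)*L = 12 + 25*L**2)
B(93) + 7228 = (12 + 25*93**2) + 7228 = (12 + 25*8649) + 7228 = (12 + 216225) + 7228 = 216237 + 7228 = 223465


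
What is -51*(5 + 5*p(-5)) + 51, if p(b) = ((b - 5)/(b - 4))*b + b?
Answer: 7463/3 ≈ 2487.7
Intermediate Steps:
p(b) = b + b*(-5 + b)/(-4 + b) (p(b) = ((-5 + b)/(-4 + b))*b + b = b*(-5 + b)/(-4 + b) + b = b + b*(-5 + b)/(-4 + b))
-51*(5 + 5*p(-5)) + 51 = -51*(5 + 5*(-5*(-9 + 2*(-5))/(-4 - 5))) + 51 = -51*(5 + 5*(-5*(-9 - 10)/(-9))) + 51 = -51*(5 + 5*(-5*(-⅑)*(-19))) + 51 = -51*(5 + 5*(-95/9)) + 51 = -51*(5 - 475/9) + 51 = -51*(-430/9) + 51 = 7310/3 + 51 = 7463/3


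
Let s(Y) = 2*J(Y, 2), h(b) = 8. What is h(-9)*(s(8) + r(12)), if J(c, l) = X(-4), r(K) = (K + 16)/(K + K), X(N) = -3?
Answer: -116/3 ≈ -38.667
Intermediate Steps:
r(K) = (16 + K)/(2*K) (r(K) = (16 + K)/((2*K)) = (16 + K)*(1/(2*K)) = (16 + K)/(2*K))
J(c, l) = -3
s(Y) = -6 (s(Y) = 2*(-3) = -6)
h(-9)*(s(8) + r(12)) = 8*(-6 + (1/2)*(16 + 12)/12) = 8*(-6 + (1/2)*(1/12)*28) = 8*(-6 + 7/6) = 8*(-29/6) = -116/3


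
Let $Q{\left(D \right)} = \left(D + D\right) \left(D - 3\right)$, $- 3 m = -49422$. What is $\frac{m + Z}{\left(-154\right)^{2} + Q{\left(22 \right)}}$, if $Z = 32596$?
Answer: $\frac{24535}{12276} \approx 1.9986$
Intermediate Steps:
$m = 16474$ ($m = \left(- \frac{1}{3}\right) \left(-49422\right) = 16474$)
$Q{\left(D \right)} = 2 D \left(-3 + D\right)$
$\frac{m + Z}{\left(-154\right)^{2} + Q{\left(22 \right)}} = \frac{16474 + 32596}{\left(-154\right)^{2} + 2 \cdot 22 \left(-3 + 22\right)} = \frac{49070}{23716 + 2 \cdot 22 \cdot 19} = \frac{49070}{23716 + 836} = \frac{49070}{24552} = 49070 \cdot \frac{1}{24552} = \frac{24535}{12276}$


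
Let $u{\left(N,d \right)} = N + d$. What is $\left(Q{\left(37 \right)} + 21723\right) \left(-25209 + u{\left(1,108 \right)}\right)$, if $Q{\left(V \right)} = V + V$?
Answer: $-547104700$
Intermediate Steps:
$Q{\left(V \right)} = 2 V$
$\left(Q{\left(37 \right)} + 21723\right) \left(-25209 + u{\left(1,108 \right)}\right) = \left(2 \cdot 37 + 21723\right) \left(-25209 + \left(1 + 108\right)\right) = \left(74 + 21723\right) \left(-25209 + 109\right) = 21797 \left(-25100\right) = -547104700$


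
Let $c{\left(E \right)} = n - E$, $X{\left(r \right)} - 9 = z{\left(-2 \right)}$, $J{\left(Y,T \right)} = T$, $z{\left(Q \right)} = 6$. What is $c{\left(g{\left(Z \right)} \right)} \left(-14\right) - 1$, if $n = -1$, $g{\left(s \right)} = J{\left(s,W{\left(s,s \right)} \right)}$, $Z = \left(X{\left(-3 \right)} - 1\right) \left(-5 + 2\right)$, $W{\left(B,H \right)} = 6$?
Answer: $97$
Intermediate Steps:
$X{\left(r \right)} = 15$ ($X{\left(r \right)} = 9 + 6 = 15$)
$Z = -42$ ($Z = \left(15 - 1\right) \left(-5 + 2\right) = 14 \left(-3\right) = -42$)
$g{\left(s \right)} = 6$
$c{\left(E \right)} = -1 - E$
$c{\left(g{\left(Z \right)} \right)} \left(-14\right) - 1 = \left(-1 - 6\right) \left(-14\right) - 1 = \left(-7\right) \left(-14\right) - 1 = 98 - 1 = 97$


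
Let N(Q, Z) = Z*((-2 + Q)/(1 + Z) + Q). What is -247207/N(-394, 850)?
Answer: 210373157/285336500 ≈ 0.73728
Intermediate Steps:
N(Q, Z) = Z*(Q + (-2 + Q)/(1 + Z)) (N(Q, Z) = Z*((-2 + Q)/(1 + Z) + Q) = Z*(Q + (-2 + Q)/(1 + Z)))
-247207/N(-394, 850) = -247207*(1 + 850)/(850*(-2 + 2*(-394) - 394*850)) = -247207*851/(850*(-2 - 788 - 334900)) = -247207/(850*(1/851)*(-335690)) = -247207/(-285336500/851) = -247207*(-851/285336500) = 210373157/285336500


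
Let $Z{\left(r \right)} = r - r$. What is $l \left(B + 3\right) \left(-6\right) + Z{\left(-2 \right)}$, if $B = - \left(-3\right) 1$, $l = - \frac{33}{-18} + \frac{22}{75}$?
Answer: $- \frac{1914}{25} \approx -76.56$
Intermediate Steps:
$Z{\left(r \right)} = 0$
$l = \frac{319}{150}$ ($l = \left(-33\right) \left(- \frac{1}{18}\right) + 22 \cdot \frac{1}{75} = \frac{11}{6} + \frac{22}{75} = \frac{319}{150} \approx 2.1267$)
$B = 3$ ($B = \left(-1\right) \left(-3\right) = 3$)
$l \left(B + 3\right) \left(-6\right) + Z{\left(-2 \right)} = \frac{319 \left(3 + 3\right) \left(-6\right)}{150} + 0 = \frac{319 \cdot 6 \left(-6\right)}{150} + 0 = \frac{319}{150} \left(-36\right) + 0 = - \frac{1914}{25} + 0 = - \frac{1914}{25}$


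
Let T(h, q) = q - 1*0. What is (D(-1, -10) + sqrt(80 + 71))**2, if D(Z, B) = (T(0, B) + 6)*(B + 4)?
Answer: (24 + sqrt(151))**2 ≈ 1316.8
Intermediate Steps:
T(h, q) = q (T(h, q) = q + 0 = q)
D(Z, B) = (4 + B)*(6 + B) (D(Z, B) = (B + 6)*(B + 4) = (6 + B)*(4 + B) = (4 + B)*(6 + B))
(D(-1, -10) + sqrt(80 + 71))**2 = ((24 + (-10)**2 + 10*(-10)) + sqrt(80 + 71))**2 = ((24 + 100 - 100) + sqrt(151))**2 = (24 + sqrt(151))**2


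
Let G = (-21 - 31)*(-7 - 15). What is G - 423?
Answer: 721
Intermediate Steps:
G = 1144 (G = -52*(-22) = 1144)
G - 423 = 1144 - 423 = 721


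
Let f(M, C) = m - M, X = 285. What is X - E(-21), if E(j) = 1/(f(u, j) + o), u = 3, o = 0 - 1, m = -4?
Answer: 2281/8 ≈ 285.13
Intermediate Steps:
o = -1
f(M, C) = -4 - M
E(j) = -⅛ (E(j) = 1/((-4 - 1*3) - 1) = 1/((-4 - 3) - 1) = 1/(-7 - 1) = 1/(-8) = -⅛)
X - E(-21) = 285 - 1*(-⅛) = 285 + ⅛ = 2281/8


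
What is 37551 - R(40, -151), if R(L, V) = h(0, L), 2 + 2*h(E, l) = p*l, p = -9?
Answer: 37732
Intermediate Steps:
h(E, l) = -1 - 9*l/2 (h(E, l) = -1 + (-9*l)/2 = -1 - 9*l/2)
R(L, V) = -1 - 9*L/2
37551 - R(40, -151) = 37551 - (-1 - 9/2*40) = 37551 - (-1 - 180) = 37551 - 1*(-181) = 37551 + 181 = 37732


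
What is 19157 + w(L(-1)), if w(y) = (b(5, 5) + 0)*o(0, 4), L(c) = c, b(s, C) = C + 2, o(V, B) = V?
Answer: 19157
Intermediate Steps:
b(s, C) = 2 + C
w(y) = 0 (w(y) = ((2 + 5) + 0)*0 = (7 + 0)*0 = 7*0 = 0)
19157 + w(L(-1)) = 19157 + 0 = 19157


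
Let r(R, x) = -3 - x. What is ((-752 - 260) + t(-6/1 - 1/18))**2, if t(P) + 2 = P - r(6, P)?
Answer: 84787264/81 ≈ 1.0468e+6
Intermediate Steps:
t(P) = 1 + 2*P (t(P) = -2 + (P - (-3 - P)) = -2 + (P + (3 + P)) = -2 + (3 + 2*P) = 1 + 2*P)
((-752 - 260) + t(-6/1 - 1/18))**2 = ((-752 - 260) + (1 + 2*(-6/1 - 1/18)))**2 = (-1012 + (1 + 2*(-6*1 - 1*1/18)))**2 = (-1012 + (1 + 2*(-6 - 1/18)))**2 = (-1012 + (1 + 2*(-109/18)))**2 = (-1012 + (1 - 109/9))**2 = (-1012 - 100/9)**2 = (-9208/9)**2 = 84787264/81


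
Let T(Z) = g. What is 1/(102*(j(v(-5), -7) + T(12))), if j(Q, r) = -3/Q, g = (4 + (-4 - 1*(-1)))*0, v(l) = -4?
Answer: 2/153 ≈ 0.013072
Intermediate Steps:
g = 0 (g = (4 + (-4 + 1))*0 = (4 - 3)*0 = 1*0 = 0)
T(Z) = 0
1/(102*(j(v(-5), -7) + T(12))) = 1/(102*(-3/(-4) + 0)) = 1/(102*(-3*(-1/4) + 0)) = 1/(102*(3/4 + 0)) = 1/(102*(3/4)) = 1/(153/2) = 2/153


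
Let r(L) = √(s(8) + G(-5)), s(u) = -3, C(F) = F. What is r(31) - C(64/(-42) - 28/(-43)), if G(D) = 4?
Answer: 1691/903 ≈ 1.8726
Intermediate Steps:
r(L) = 1 (r(L) = √(-3 + 4) = √1 = 1)
r(31) - C(64/(-42) - 28/(-43)) = 1 - (64/(-42) - 28/(-43)) = 1 - (64*(-1/42) - 28*(-1/43)) = 1 - (-32/21 + 28/43) = 1 - 1*(-788/903) = 1 + 788/903 = 1691/903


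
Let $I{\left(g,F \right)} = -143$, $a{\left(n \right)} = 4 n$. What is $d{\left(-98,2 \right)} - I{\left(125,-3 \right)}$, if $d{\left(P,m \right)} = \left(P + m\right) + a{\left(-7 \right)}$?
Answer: $19$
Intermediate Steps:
$d{\left(P,m \right)} = -28 + P + m$ ($d{\left(P,m \right)} = \left(P + m\right) + 4 \left(-7\right) = \left(P + m\right) - 28 = -28 + P + m$)
$d{\left(-98,2 \right)} - I{\left(125,-3 \right)} = \left(-28 - 98 + 2\right) - -143 = -124 + 143 = 19$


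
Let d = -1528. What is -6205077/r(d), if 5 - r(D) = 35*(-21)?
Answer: -6205077/740 ≈ -8385.2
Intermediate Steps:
r(D) = 740 (r(D) = 5 - 35*(-21) = 5 - 1*(-735) = 5 + 735 = 740)
-6205077/r(d) = -6205077/740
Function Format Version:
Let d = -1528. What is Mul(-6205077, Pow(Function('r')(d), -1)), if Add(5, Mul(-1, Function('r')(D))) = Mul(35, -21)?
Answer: Rational(-6205077, 740) ≈ -8385.2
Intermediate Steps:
Function('r')(D) = 740 (Function('r')(D) = Add(5, Mul(-1, Mul(35, -21))) = Add(5, Mul(-1, -735)) = Add(5, 735) = 740)
Mul(-6205077, Pow(Function('r')(d), -1)) = Mul(-6205077, Pow(740, -1)) = Mul(-6205077, Rational(1, 740)) = Rational(-6205077, 740)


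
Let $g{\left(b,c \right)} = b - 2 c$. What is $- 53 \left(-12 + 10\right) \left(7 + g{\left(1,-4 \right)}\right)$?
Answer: $1696$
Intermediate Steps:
$- 53 \left(-12 + 10\right) \left(7 + g{\left(1,-4 \right)}\right) = - 53 \left(-12 + 10\right) \left(7 + \left(1 - -8\right)\right) = - 53 \left(- 2 \left(7 + \left(1 + 8\right)\right)\right) = - 53 \left(- 2 \left(7 + 9\right)\right) = - 53 \left(\left(-2\right) 16\right) = \left(-53\right) \left(-32\right) = 1696$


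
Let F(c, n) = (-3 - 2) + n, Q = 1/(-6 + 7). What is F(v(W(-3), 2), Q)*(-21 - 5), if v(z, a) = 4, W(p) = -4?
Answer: 104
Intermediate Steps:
Q = 1 (Q = 1/1 = 1)
F(c, n) = -5 + n
F(v(W(-3), 2), Q)*(-21 - 5) = (-5 + 1)*(-21 - 5) = -4*(-26) = 104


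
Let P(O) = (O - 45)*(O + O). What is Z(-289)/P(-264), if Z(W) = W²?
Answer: 83521/163152 ≈ 0.51192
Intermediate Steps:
P(O) = 2*O*(-45 + O) (P(O) = (-45 + O)*(2*O) = 2*O*(-45 + O))
Z(-289)/P(-264) = (-289)²/((2*(-264)*(-45 - 264))) = 83521/((2*(-264)*(-309))) = 83521/163152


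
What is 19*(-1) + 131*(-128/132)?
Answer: -4819/33 ≈ -146.03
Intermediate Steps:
19*(-1) + 131*(-128/132) = -19 + 131*(-128*1/132) = -19 + 131*(-32/33) = -19 - 4192/33 = -4819/33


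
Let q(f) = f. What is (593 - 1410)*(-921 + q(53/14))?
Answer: 10491097/14 ≈ 7.4936e+5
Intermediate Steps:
(593 - 1410)*(-921 + q(53/14)) = (593 - 1410)*(-921 + 53/14) = -817*(-921 + 53*(1/14)) = -817*(-921 + 53/14) = -817*(-12841/14) = 10491097/14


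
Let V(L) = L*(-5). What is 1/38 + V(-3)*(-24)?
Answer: -13679/38 ≈ -359.97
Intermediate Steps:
V(L) = -5*L
1/38 + V(-3)*(-24) = 1/38 - 5*(-3)*(-24) = 1/38 + 15*(-24) = 1/38 - 360 = -13679/38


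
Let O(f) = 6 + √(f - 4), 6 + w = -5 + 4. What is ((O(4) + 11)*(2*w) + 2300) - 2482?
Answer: -420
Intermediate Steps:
w = -7 (w = -6 + (-5 + 4) = -6 - 1 = -7)
O(f) = 6 + √(-4 + f)
((O(4) + 11)*(2*w) + 2300) - 2482 = (((6 + √(-4 + 4)) + 11)*(2*(-7)) + 2300) - 2482 = (((6 + √0) + 11)*(-14) + 2300) - 2482 = (((6 + 0) + 11)*(-14) + 2300) - 2482 = ((6 + 11)*(-14) + 2300) - 2482 = (17*(-14) + 2300) - 2482 = (-238 + 2300) - 2482 = 2062 - 2482 = -420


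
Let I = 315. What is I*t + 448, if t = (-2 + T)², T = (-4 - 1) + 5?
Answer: 1708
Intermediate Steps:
T = 0 (T = -5 + 5 = 0)
t = 4 (t = (-2 + 0)² = (-2)² = 4)
I*t + 448 = 315*4 + 448 = 1260 + 448 = 1708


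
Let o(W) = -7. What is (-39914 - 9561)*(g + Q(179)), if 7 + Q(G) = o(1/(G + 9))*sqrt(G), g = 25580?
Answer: -1265224175 + 346325*sqrt(179) ≈ -1.2606e+9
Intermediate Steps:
Q(G) = -7 - 7*sqrt(G)
(-39914 - 9561)*(g + Q(179)) = (-39914 - 9561)*(25580 + (-7 - 7*sqrt(179))) = -49475*(25573 - 7*sqrt(179)) = -1265224175 + 346325*sqrt(179)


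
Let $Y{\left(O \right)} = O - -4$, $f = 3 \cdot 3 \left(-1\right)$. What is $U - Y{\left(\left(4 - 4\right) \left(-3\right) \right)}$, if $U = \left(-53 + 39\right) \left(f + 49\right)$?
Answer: $-564$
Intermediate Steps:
$f = -9$ ($f = 9 \left(-1\right) = -9$)
$U = -560$ ($U = \left(-53 + 39\right) \left(-9 + 49\right) = \left(-14\right) 40 = -560$)
$Y{\left(O \right)} = 4 + O$ ($Y{\left(O \right)} = O + 4 = 4 + O$)
$U - Y{\left(\left(4 - 4\right) \left(-3\right) \right)} = -560 - \left(4 + \left(4 - 4\right) \left(-3\right)\right) = -560 - \left(4 + 0 \left(-3\right)\right) = -560 - \left(4 + 0\right) = -560 - 4 = -564$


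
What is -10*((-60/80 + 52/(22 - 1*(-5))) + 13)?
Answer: -7655/54 ≈ -141.76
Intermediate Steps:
-10*((-60/80 + 52/(22 - 1*(-5))) + 13) = -10*((-60*1/80 + 52/(22 + 5)) + 13) = -10*((-¾ + 52/27) + 13) = -10*(127/108 + 13) = -10*1531/108 = -7655/54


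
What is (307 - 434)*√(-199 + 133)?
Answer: -127*I*√66 ≈ -1031.8*I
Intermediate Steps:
(307 - 434)*√(-199 + 133) = -127*I*√66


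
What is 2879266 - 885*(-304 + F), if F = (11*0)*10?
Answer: 3148306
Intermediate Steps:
F = 0 (F = 0*10 = 0)
2879266 - 885*(-304 + F) = 2879266 - 885*(-304 + 0) = 2879266 - 885*(-304) = 2879266 - 1*(-269040) = 2879266 + 269040 = 3148306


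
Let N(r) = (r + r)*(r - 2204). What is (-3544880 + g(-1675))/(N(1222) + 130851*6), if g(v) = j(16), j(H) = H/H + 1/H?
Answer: 56718063/25838432 ≈ 2.1951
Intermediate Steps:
j(H) = 1 + 1/H
g(v) = 17/16 (g(v) = (1 + 16)/16 = (1/16)*17 = 17/16)
N(r) = 2*r*(-2204 + r) (N(r) = (2*r)*(-2204 + r) = 2*r*(-2204 + r))
(-3544880 + g(-1675))/(N(1222) + 130851*6) = (-3544880 + 17/16)/(2*1222*(-2204 + 1222) + 130851*6) = -56718063/(16*(2*1222*(-982) + 785106)) = -56718063/(16*(-2400008 + 785106)) = -56718063/16/(-1614902) = -56718063/16*(-1/1614902) = 56718063/25838432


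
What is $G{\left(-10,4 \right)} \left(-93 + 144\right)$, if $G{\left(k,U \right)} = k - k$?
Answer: $0$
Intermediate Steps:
$G{\left(k,U \right)} = 0$
$G{\left(-10,4 \right)} \left(-93 + 144\right) = 0 \left(-93 + 144\right) = 0 \cdot 51 = 0$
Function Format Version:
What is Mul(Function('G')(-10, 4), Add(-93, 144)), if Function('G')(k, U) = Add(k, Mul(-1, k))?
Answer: 0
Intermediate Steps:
Function('G')(k, U) = 0
Mul(Function('G')(-10, 4), Add(-93, 144)) = Mul(0, Add(-93, 144)) = Mul(0, 51) = 0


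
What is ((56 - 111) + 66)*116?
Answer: 1276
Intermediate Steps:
((56 - 111) + 66)*116 = (-55 + 66)*116 = 11*116 = 1276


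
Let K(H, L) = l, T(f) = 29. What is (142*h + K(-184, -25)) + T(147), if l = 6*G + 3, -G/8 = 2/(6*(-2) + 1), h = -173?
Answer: -269778/11 ≈ -24525.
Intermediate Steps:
G = 16/11 (G = -16/(6*(-2) + 1) = -16/(-12 + 1) = -16/(-11) = -16*(-1)/11 = -8*(-2/11) = 16/11 ≈ 1.4545)
l = 129/11 (l = 6*(16/11) + 3 = 96/11 + 3 = 129/11 ≈ 11.727)
K(H, L) = 129/11
(142*h + K(-184, -25)) + T(147) = (142*(-173) + 129/11) + 29 = (-24566 + 129/11) + 29 = -270097/11 + 29 = -269778/11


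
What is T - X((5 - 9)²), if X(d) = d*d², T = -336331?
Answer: -340427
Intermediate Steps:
X(d) = d³
T - X((5 - 9)²) = -336331 - ((5 - 9)²)³ = -336331 - ((-4)²)³ = -336331 - 1*16³ = -336331 - 1*4096 = -336331 - 4096 = -340427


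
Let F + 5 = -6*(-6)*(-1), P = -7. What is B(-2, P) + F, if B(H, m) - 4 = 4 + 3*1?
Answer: -30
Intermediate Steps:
B(H, m) = 11 (B(H, m) = 4 + (4 + 3*1) = 4 + (4 + 3) = 4 + 7 = 11)
F = -41 (F = -5 - 6*(-6)*(-1) = -5 + 36*(-1) = -5 - 36 = -41)
B(-2, P) + F = 11 - 41 = -30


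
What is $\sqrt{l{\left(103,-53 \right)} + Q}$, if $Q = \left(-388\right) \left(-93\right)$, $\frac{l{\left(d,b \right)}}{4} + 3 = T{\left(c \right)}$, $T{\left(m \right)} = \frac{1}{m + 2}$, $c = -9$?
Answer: $\frac{50 \sqrt{707}}{7} \approx 189.92$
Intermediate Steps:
$T{\left(m \right)} = \frac{1}{2 + m}$
$l{\left(d,b \right)} = - \frac{88}{7}$ ($l{\left(d,b \right)} = -12 + \frac{4}{2 - 9} = -12 + \frac{4}{-7} = -12 + 4 \left(- \frac{1}{7}\right) = -12 - \frac{4}{7} = - \frac{88}{7}$)
$Q = 36084$
$\sqrt{l{\left(103,-53 \right)} + Q} = \sqrt{- \frac{88}{7} + 36084} = \sqrt{\frac{252500}{7}} = \frac{50 \sqrt{707}}{7}$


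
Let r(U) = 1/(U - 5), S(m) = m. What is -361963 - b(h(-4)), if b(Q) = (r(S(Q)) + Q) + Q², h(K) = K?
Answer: -3257774/9 ≈ -3.6198e+5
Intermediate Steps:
r(U) = 1/(-5 + U)
b(Q) = Q + Q² + 1/(-5 + Q) (b(Q) = (1/(-5 + Q) + Q) + Q² = (Q + 1/(-5 + Q)) + Q² = Q + Q² + 1/(-5 + Q))
-361963 - b(h(-4)) = -361963 - (1 - 4*(1 - 4)*(-5 - 4))/(-5 - 4) = -361963 - (1 - 4*(-3)*(-9))/(-9) = -361963 - (-1)*(1 - 108)/9 = -361963 - (-1)*(-107)/9 = -361963 - 1*107/9 = -361963 - 107/9 = -3257774/9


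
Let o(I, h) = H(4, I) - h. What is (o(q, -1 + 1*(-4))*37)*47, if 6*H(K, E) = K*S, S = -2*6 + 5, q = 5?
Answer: 1739/3 ≈ 579.67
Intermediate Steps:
S = -7 (S = -12 + 5 = -7)
H(K, E) = -7*K/6 (H(K, E) = (K*(-7))/6 = (-7*K)/6 = -7*K/6)
o(I, h) = -14/3 - h (o(I, h) = -7/6*4 - h = -14/3 - h)
(o(q, -1 + 1*(-4))*37)*47 = ((-14/3 - (-1 + 1*(-4)))*37)*47 = ((-14/3 - (-1 - 4))*37)*47 = ((-14/3 - 1*(-5))*37)*47 = ((-14/3 + 5)*37)*47 = ((1/3)*37)*47 = (37/3)*47 = 1739/3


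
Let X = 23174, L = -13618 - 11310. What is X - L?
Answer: 48102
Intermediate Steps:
L = -24928
X - L = 23174 - 1*(-24928) = 23174 + 24928 = 48102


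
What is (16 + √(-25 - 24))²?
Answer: 207 + 224*I ≈ 207.0 + 224.0*I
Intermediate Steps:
(16 + √(-25 - 24))² = (16 + √(-49))² = (16 + 7*I)²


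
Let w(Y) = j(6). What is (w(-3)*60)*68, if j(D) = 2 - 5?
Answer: -12240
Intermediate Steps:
j(D) = -3
w(Y) = -3
(w(-3)*60)*68 = -3*60*68 = -180*68 = -12240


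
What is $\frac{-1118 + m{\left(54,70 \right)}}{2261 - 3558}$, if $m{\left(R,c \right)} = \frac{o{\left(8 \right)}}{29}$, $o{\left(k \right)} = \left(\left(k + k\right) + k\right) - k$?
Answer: $\frac{32406}{37613} \approx 0.86156$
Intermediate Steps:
$o{\left(k \right)} = 2 k$ ($o{\left(k \right)} = \left(2 k + k\right) - k = 3 k - k = 2 k$)
$m{\left(R,c \right)} = \frac{16}{29}$ ($m{\left(R,c \right)} = \frac{2 \cdot 8}{29} = 16 \cdot \frac{1}{29} = \frac{16}{29}$)
$\frac{-1118 + m{\left(54,70 \right)}}{2261 - 3558} = \frac{-1118 + \frac{16}{29}}{2261 - 3558} = - \frac{32406}{29 \left(-1297\right)} = \left(- \frac{32406}{29}\right) \left(- \frac{1}{1297}\right) = \frac{32406}{37613}$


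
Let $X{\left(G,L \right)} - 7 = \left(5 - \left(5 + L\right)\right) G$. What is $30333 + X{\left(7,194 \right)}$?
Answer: $28982$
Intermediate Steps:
$X{\left(G,L \right)} = 7 - G L$ ($X{\left(G,L \right)} = 7 + \left(5 - \left(5 + L\right)\right) G = 7 + - L G = 7 - G L$)
$30333 + X{\left(7,194 \right)} = 30333 + \left(7 - 7 \cdot 194\right) = 30333 + \left(7 - 1358\right) = 30333 - 1351 = 28982$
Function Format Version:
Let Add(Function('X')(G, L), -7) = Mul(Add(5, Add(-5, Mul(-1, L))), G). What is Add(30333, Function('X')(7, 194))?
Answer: 28982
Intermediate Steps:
Function('X')(G, L) = Add(7, Mul(-1, G, L)) (Function('X')(G, L) = Add(7, Mul(Add(5, Add(-5, Mul(-1, L))), G)) = Add(7, Mul(Mul(-1, L), G)) = Add(7, Mul(-1, G, L)))
Add(30333, Function('X')(7, 194)) = Add(30333, Add(7, Mul(-1, 7, 194))) = Add(30333, Add(7, -1358)) = Add(30333, -1351) = 28982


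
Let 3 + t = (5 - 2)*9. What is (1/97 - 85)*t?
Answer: -197856/97 ≈ -2039.8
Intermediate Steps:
t = 24 (t = -3 + (5 - 2)*9 = -3 + 3*9 = -3 + 27 = 24)
(1/97 - 85)*t = (1/97 - 85)*24 = -8244/97*24 = -197856/97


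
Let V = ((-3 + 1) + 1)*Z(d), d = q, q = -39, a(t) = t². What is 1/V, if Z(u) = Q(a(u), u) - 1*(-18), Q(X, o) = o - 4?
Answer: 1/25 ≈ 0.040000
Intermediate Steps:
d = -39
Q(X, o) = -4 + o
Z(u) = 14 + u (Z(u) = (-4 + u) - 1*(-18) = (-4 + u) + 18 = 14 + u)
V = 25 (V = ((-3 + 1) + 1)*(14 - 39) = (-2 + 1)*(-25) = -1*(-25) = 25)
1/V = 1/25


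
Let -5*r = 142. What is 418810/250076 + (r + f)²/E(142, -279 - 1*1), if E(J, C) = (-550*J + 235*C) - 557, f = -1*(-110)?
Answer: 735436126493/451565359150 ≈ 1.6286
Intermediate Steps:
r = -142/5 (r = -⅕*142 = -142/5 ≈ -28.400)
f = 110
E(J, C) = -557 - 550*J + 235*C
418810/250076 + (r + f)²/E(142, -279 - 1*1) = 418810/250076 + (-142/5 + 110)²/(-557 - 550*142 + 235*(-279 - 1*1)) = 418810*(1/250076) + (408/5)²/(-557 - 78100 + 235*(-279 - 1)) = 209405/125038 + 166464/(25*(-557 - 78100 + 235*(-280))) = 209405/125038 + 166464/(25*(-557 - 78100 - 65800)) = 209405/125038 + (166464/25)/(-144457) = 209405/125038 + (166464/25)*(-1/144457) = 209405/125038 - 166464/3611425 = 735436126493/451565359150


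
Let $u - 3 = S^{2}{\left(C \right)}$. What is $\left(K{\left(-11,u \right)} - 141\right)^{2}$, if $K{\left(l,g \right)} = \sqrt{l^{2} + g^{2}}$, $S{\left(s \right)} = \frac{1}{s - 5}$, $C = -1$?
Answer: $\frac{\left(5076 - \sqrt{168697}\right)^{2}}{1296} \approx 16794.0$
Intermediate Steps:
$S{\left(s \right)} = \frac{1}{-5 + s}$
$u = \frac{109}{36}$ ($u = 3 + \left(\frac{1}{-5 - 1}\right)^{2} = 3 + \left(\frac{1}{-6}\right)^{2} = 3 + \left(- \frac{1}{6}\right)^{2} = 3 + \frac{1}{36} = \frac{109}{36} \approx 3.0278$)
$K{\left(l,g \right)} = \sqrt{g^{2} + l^{2}}$
$\left(K{\left(-11,u \right)} - 141\right)^{2} = \left(\sqrt{\left(\frac{109}{36}\right)^{2} + \left(-11\right)^{2}} - 141\right)^{2} = \left(\sqrt{\frac{11881}{1296} + 121} - 141\right)^{2} = \left(\sqrt{\frac{168697}{1296}} - 141\right)^{2} = \left(\frac{\sqrt{168697}}{36} - 141\right)^{2} = \left(-141 + \frac{\sqrt{168697}}{36}\right)^{2}$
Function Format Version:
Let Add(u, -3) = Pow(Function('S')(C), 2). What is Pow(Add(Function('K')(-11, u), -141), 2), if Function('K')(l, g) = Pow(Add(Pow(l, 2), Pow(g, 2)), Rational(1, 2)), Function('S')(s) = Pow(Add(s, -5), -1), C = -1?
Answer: Mul(Rational(1, 1296), Pow(Add(5076, Mul(-1, Pow(168697, Rational(1, 2)))), 2)) ≈ 16794.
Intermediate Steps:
Function('S')(s) = Pow(Add(-5, s), -1)
u = Rational(109, 36) (u = Add(3, Pow(Pow(Add(-5, -1), -1), 2)) = Add(3, Pow(Pow(-6, -1), 2)) = Add(3, Pow(Rational(-1, 6), 2)) = Add(3, Rational(1, 36)) = Rational(109, 36) ≈ 3.0278)
Function('K')(l, g) = Pow(Add(Pow(g, 2), Pow(l, 2)), Rational(1, 2))
Pow(Add(Function('K')(-11, u), -141), 2) = Pow(Add(Pow(Add(Pow(Rational(109, 36), 2), Pow(-11, 2)), Rational(1, 2)), -141), 2) = Pow(Add(Pow(Add(Rational(11881, 1296), 121), Rational(1, 2)), -141), 2) = Pow(Add(Pow(Rational(168697, 1296), Rational(1, 2)), -141), 2) = Pow(Add(Mul(Rational(1, 36), Pow(168697, Rational(1, 2))), -141), 2) = Pow(Add(-141, Mul(Rational(1, 36), Pow(168697, Rational(1, 2)))), 2)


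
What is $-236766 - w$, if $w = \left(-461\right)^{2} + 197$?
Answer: $-449484$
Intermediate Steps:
$w = 212718$ ($w = 212521 + 197 = 212718$)
$-236766 - w = -236766 - 212718 = -449484$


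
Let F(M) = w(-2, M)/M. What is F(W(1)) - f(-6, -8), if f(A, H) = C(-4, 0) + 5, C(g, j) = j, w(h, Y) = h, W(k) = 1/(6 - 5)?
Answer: -7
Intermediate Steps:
W(k) = 1 (W(k) = 1/1 = 1)
F(M) = -2/M
f(A, H) = 5 (f(A, H) = 0 + 5 = 5)
F(W(1)) - f(-6, -8) = -2/1 - 1*5 = -2*1 - 5 = -2 - 5 = -7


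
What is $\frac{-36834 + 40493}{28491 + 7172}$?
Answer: $\frac{3659}{35663} \approx 0.1026$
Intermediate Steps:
$\frac{-36834 + 40493}{28491 + 7172} = \frac{3659}{35663}$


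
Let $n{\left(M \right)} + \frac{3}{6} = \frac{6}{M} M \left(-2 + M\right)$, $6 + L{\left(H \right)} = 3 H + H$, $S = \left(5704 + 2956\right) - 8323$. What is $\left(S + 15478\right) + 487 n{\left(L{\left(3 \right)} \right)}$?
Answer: $\frac{54519}{2} \approx 27260.0$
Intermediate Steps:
$S = 337$ ($S = 8660 - 8323 = 337$)
$L{\left(H \right)} = -6 + 4 H$ ($L{\left(H \right)} = -6 + \left(3 H + H\right) = -6 + 4 H$)
$n{\left(M \right)} = - \frac{25}{2} + 6 M$ ($n{\left(M \right)} = - \frac{1}{2} + \frac{6}{M} M \left(-2 + M\right) = - \frac{1}{2} + 6 \left(-2 + M\right) = - \frac{1}{2} + \left(-12 + 6 M\right) = - \frac{25}{2} + 6 M$)
$\left(S + 15478\right) + 487 n{\left(L{\left(3 \right)} \right)} = \left(337 + 15478\right) + 487 \left(- \frac{25}{2} + 6 \left(-6 + 4 \cdot 3\right)\right) = 15815 + 487 \left(- \frac{25}{2} + 6 \left(-6 + 12\right)\right) = 15815 + 487 \left(- \frac{25}{2} + 6 \cdot 6\right) = 15815 + 487 \left(- \frac{25}{2} + 36\right) = 15815 + 487 \cdot \frac{47}{2} = 15815 + \frac{22889}{2} = \frac{54519}{2}$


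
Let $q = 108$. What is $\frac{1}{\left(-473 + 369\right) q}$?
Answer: $- \frac{1}{11232} \approx -8.9031 \cdot 10^{-5}$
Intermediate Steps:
$\frac{1}{\left(-473 + 369\right) q} = \frac{1}{\left(-473 + 369\right) 108} = \frac{1}{\left(-104\right) 108} = \frac{1}{-11232} = - \frac{1}{11232}$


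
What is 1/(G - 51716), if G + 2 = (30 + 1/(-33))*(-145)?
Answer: -33/1850099 ≈ -1.7837e-5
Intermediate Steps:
G = -143471/33 (G = -2 + (30 + 1/(-33))*(-145) = -2 + (30 - 1/33)*(-145) = -2 + (989/33)*(-145) = -2 - 143405/33 = -143471/33 ≈ -4347.6)
1/(G - 51716) = 1/(-143471/33 - 51716) = 1/(-1850099/33) = -33/1850099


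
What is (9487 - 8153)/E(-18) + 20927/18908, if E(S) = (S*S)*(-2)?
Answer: -728911/765774 ≈ -0.95186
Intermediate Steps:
E(S) = -2*S**2 (E(S) = S**2*(-2) = -2*S**2)
(9487 - 8153)/E(-18) + 20927/18908 = (9487 - 8153)/((-2*(-18)**2)) + 20927/18908 = 1334/((-2*324)) + 20927*(1/18908) = 1334/(-648) + 20927/18908 = 1334*(-1/648) + 20927/18908 = -667/324 + 20927/18908 = -728911/765774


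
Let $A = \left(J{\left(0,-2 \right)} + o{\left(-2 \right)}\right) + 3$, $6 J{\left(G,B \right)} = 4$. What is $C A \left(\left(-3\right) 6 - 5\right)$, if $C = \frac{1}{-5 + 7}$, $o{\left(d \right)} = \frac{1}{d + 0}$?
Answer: $- \frac{437}{12} \approx -36.417$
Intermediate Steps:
$J{\left(G,B \right)} = \frac{2}{3}$ ($J{\left(G,B \right)} = \frac{1}{6} \cdot 4 = \frac{2}{3}$)
$o{\left(d \right)} = \frac{1}{d}$
$C = \frac{1}{2} \approx 0.5$
$A = \frac{19}{6}$ ($A = \left(\frac{2}{3} + \frac{1}{-2}\right) + 3 = \left(\frac{2}{3} - \frac{1}{2}\right) + 3 = \frac{1}{6} + 3 = \frac{19}{6} \approx 3.1667$)
$C A \left(\left(-3\right) 6 - 5\right) = \frac{1}{2} \cdot \frac{19}{6} \left(\left(-3\right) 6 - 5\right) = \frac{19 \left(-18 - 5\right)}{12} = \frac{19}{12} \left(-23\right) = - \frac{437}{12}$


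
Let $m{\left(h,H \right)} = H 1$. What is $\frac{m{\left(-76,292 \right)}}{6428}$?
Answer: $\frac{73}{1607} \approx 0.045426$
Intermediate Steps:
$m{\left(h,H \right)} = H$
$\frac{m{\left(-76,292 \right)}}{6428} = \frac{292}{6428} = 292 \cdot \frac{1}{6428} = \frac{73}{1607}$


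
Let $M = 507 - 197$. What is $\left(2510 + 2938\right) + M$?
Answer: $5758$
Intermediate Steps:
$M = 310$ ($M = 507 - 197 = 310$)
$\left(2510 + 2938\right) + M = \left(2510 + 2938\right) + 310 = 5448 + 310 = 5758$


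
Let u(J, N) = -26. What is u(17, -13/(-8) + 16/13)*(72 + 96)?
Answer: -4368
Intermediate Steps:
u(17, -13/(-8) + 16/13)*(72 + 96) = -26*(72 + 96) = -26*168 = -4368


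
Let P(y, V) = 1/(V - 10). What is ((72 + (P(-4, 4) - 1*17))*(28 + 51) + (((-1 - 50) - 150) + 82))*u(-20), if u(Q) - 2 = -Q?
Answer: 278047/3 ≈ 92682.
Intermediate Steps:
P(y, V) = 1/(-10 + V)
u(Q) = 2 - Q
((72 + (P(-4, 4) - 1*17))*(28 + 51) + (((-1 - 50) - 150) + 82))*u(-20) = ((72 + (1/(-10 + 4) - 1*17))*(28 + 51) + (((-1 - 50) - 150) + 82))*(2 - 1*(-20)) = ((72 + (1/(-6) - 17))*79 + ((-51 - 150) + 82))*(2 + 20) = ((72 + (-⅙ - 17))*79 + (-201 + 82))*22 = ((72 - 103/6)*79 - 119)*22 = ((329/6)*79 - 119)*22 = (25991/6 - 119)*22 = (25277/6)*22 = 278047/3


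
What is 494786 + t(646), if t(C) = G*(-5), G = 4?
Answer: 494766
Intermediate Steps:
t(C) = -20 (t(C) = 4*(-5) = -20)
494786 + t(646) = 494786 - 20 = 494766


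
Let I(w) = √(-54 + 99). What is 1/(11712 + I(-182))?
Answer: 3904/45723633 - √5/45723633 ≈ 8.5334e-5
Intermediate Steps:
I(w) = 3*√5 (I(w) = √45 = 3*√5)
1/(11712 + I(-182)) = 1/(11712 + 3*√5)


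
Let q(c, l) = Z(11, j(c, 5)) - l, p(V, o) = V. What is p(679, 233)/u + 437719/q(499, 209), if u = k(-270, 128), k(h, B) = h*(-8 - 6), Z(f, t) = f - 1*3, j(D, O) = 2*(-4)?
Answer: -78782921/36180 ≈ -2177.5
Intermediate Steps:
j(D, O) = -8
Z(f, t) = -3 + f (Z(f, t) = f - 3 = -3 + f)
k(h, B) = -14*h (k(h, B) = h*(-14) = -14*h)
q(c, l) = 8 - l (q(c, l) = (-3 + 11) - l = 8 - l)
u = 3780 (u = -14*(-270) = 3780)
p(679, 233)/u + 437719/q(499, 209) = 679/3780 + 437719/(8 - 1*209) = 679*(1/3780) + 437719/(8 - 209) = 97/540 + 437719/(-201) = 97/540 + 437719*(-1/201) = 97/540 - 437719/201 = -78782921/36180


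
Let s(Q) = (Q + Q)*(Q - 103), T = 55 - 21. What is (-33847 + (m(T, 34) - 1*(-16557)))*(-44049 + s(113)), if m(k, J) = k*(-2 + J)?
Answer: 677065378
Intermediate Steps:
T = 34
s(Q) = 2*Q*(-103 + Q) (s(Q) = (2*Q)*(-103 + Q) = 2*Q*(-103 + Q))
(-33847 + (m(T, 34) - 1*(-16557)))*(-44049 + s(113)) = (-33847 + (34*(-2 + 34) - 1*(-16557)))*(-44049 + 2*113*(-103 + 113)) = (-33847 + (34*32 + 16557))*(-44049 + 2*113*10) = (-33847 + (1088 + 16557))*(-44049 + 2260) = (-33847 + 17645)*(-41789) = -16202*(-41789) = 677065378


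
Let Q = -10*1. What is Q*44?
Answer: -440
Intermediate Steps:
Q = -10
Q*44 = -10*44 = -440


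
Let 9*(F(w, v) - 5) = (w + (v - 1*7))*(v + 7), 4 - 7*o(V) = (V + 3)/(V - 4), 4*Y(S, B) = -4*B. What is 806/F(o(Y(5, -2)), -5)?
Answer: 25389/80 ≈ 317.36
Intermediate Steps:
Y(S, B) = -B (Y(S, B) = (-4*B)/4 = -B)
o(V) = 4/7 - (3 + V)/(7*(-4 + V)) (o(V) = 4/7 - (V + 3)/(7*(V - 4)) = 4/7 - (3 + V)/(7*(-4 + V)))
F(w, v) = 5 + (7 + v)*(-7 + v + w)/9 (F(w, v) = 5 + ((w + (v - 1*7))*(v + 7))/9 = 5 + ((w + (v - 7))*(7 + v))/9 = 5 + ((w + (-7 + v))*(7 + v))/9 = 5 + ((-7 + v + w)*(7 + v))/9 = 5 + ((7 + v)*(-7 + v + w))/9 = 5 + (7 + v)*(-7 + v + w)/9)
806/F(o(Y(5, -2)), -5) = 806/(-4/9 + (1/9)*(-5)**2 + 7*((-19 + 3*(-1*(-2)))/(7*(-4 - 1*(-2))))/9 + (1/9)*(-5)*((-19 + 3*(-1*(-2)))/(7*(-4 - 1*(-2))))) = 806/(-4/9 + (1/9)*25 + 7*((-19 + 3*2)/(7*(-4 + 2)))/9 + (1/9)*(-5)*((-19 + 3*2)/(7*(-4 + 2)))) = 806/(-4/9 + 25/9 + 7*((1/7)*(-19 + 6)/(-2))/9 + (1/9)*(-5)*((1/7)*(-19 + 6)/(-2))) = 806/(-4/9 + 25/9 + 7*((1/7)*(-1/2)*(-13))/9 + (1/9)*(-5)*((1/7)*(-1/2)*(-13))) = 806/(-4/9 + 25/9 + (7/9)*(13/14) + (1/9)*(-5)*(13/14)) = 806/(-4/9 + 25/9 + 13/18 - 65/126) = 806/(160/63) = 806*(63/160) = 25389/80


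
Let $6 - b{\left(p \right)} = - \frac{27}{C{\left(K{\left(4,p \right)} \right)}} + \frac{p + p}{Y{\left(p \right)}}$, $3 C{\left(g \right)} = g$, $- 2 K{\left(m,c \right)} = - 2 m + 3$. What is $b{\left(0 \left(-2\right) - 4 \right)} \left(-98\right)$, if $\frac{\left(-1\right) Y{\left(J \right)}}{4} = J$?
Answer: $- \frac{19061}{5} \approx -3812.2$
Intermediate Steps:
$K{\left(m,c \right)} = - \frac{3}{2} + m$ ($K{\left(m,c \right)} = - \frac{- 2 m + 3}{2} = - \frac{3 - 2 m}{2} = - \frac{3}{2} + m$)
$Y{\left(J \right)} = - 4 J$
$C{\left(g \right)} = \frac{g}{3}$
$b{\left(p \right)} = \frac{389}{10}$ ($b{\left(p \right)} = 6 - \left(- \frac{27}{\frac{1}{3} \left(- \frac{3}{2} + 4\right)} + \frac{p + p}{\left(-4\right) p}\right) = 6 - \left(- \frac{27}{\frac{1}{3} \cdot \frac{5}{2}} + 2 p \left(- \frac{1}{4 p}\right)\right) = 6 - \left(- \frac{27}{\frac{5}{6}} - \frac{1}{2}\right) = 6 - \left(\left(-27\right) \frac{6}{5} - \frac{1}{2}\right) = 6 - \left(- \frac{162}{5} - \frac{1}{2}\right) = 6 - - \frac{329}{10} = 6 + \frac{329}{10} = \frac{389}{10}$)
$b{\left(0 \left(-2\right) - 4 \right)} \left(-98\right) = \frac{389}{10} \left(-98\right) = - \frac{19061}{5}$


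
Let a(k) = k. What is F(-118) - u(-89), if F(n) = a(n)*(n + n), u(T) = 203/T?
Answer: 2478675/89 ≈ 27850.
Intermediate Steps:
F(n) = 2*n² (F(n) = n*(n + n) = n*(2*n) = 2*n²)
F(-118) - u(-89) = 2*(-118)² - 203/(-89) = 2*13924 - 203*(-1)/89 = 27848 - 1*(-203/89) = 27848 + 203/89 = 2478675/89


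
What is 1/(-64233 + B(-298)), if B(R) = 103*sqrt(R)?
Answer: -64233/4129039771 - 103*I*sqrt(298)/4129039771 ≈ -1.5556e-5 - 4.3062e-7*I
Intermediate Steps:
1/(-64233 + B(-298)) = 1/(-64233 + 103*sqrt(-298)) = 1/(-64233 + 103*(I*sqrt(298))) = 1/(-64233 + 103*I*sqrt(298))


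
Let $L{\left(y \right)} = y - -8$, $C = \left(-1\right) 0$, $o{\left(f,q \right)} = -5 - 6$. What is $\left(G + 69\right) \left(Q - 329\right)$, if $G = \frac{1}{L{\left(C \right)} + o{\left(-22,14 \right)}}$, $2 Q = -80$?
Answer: $-25338$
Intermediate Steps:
$o{\left(f,q \right)} = -11$ ($o{\left(f,q \right)} = -5 - 6 = -11$)
$Q = -40$ ($Q = \frac{1}{2} \left(-80\right) = -40$)
$C = 0$
$L{\left(y \right)} = 8 + y$ ($L{\left(y \right)} = y + 8 = 8 + y$)
$G = - \frac{1}{3}$ ($G = \frac{1}{\left(8 + 0\right) - 11} = \frac{1}{8 - 11} = \frac{1}{-3} = - \frac{1}{3} \approx -0.33333$)
$\left(G + 69\right) \left(Q - 329\right) = \left(- \frac{1}{3} + 69\right) \left(-40 - 329\right) = \frac{206}{3} \left(-369\right) = -25338$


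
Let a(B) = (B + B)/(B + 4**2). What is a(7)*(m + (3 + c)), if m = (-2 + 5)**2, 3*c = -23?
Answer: 182/69 ≈ 2.6377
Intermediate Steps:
c = -23/3 (c = (1/3)*(-23) = -23/3 ≈ -7.6667)
m = 9 (m = 3**2 = 9)
a(B) = 2*B/(16 + B) (a(B) = (2*B)/(B + 16) = (2*B)/(16 + B) = 2*B/(16 + B))
a(7)*(m + (3 + c)) = (2*7/(16 + 7))*(9 + (3 - 23/3)) = (2*7/23)*(9 - 14/3) = (2*7*(1/23))*(13/3) = (14/23)*(13/3) = 182/69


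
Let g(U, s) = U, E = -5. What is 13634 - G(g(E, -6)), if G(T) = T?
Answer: 13639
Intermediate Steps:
13634 - G(g(E, -6)) = 13634 - 1*(-5) = 13634 + 5 = 13639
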